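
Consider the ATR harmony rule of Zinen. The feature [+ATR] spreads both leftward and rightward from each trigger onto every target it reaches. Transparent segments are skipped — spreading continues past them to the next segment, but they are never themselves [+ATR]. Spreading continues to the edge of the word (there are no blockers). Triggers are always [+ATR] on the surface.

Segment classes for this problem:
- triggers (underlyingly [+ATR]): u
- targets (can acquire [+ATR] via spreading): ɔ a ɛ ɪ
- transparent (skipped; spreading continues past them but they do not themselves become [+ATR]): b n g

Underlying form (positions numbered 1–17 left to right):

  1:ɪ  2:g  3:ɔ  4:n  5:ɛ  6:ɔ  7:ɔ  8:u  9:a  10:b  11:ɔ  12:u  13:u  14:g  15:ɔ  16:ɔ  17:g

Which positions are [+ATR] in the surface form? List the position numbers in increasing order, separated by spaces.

1 3 5 6 7 8 9 11 12 13 15 16

From /u/ at 8 rightward: 9 /a/ → [+ATR]; 10 /b/ transparent; 11 /ɔ/ → [+ATR]; 12 /u/ is itself a trigger — this domain ends here.
From /u/ at 8 leftward: 7 /ɔ/ → [+ATR]; 6 /ɔ/ → [+ATR]; 5 /ɛ/ → [+ATR]; 4 /n/ transparent; 3 /ɔ/ → [+ATR]; 2 /g/ transparent; 1 /ɪ/ → [+ATR]; word edge.
From /u/ at 12 rightward: 13 /u/ is itself a trigger — this domain ends here.
From /u/ at 12 leftward: 11 /ɔ/ → [+ATR]; 10 /b/ transparent; 9 /a/ → [+ATR]; 8 /u/ is itself a trigger — this domain ends here.
From /u/ at 13 rightward: 14 /g/ transparent; 15 /ɔ/ → [+ATR]; 16 /ɔ/ → [+ATR]; 17 /g/ transparent; word edge.
From /u/ at 13 leftward: 12 /u/ is itself a trigger — this domain ends here.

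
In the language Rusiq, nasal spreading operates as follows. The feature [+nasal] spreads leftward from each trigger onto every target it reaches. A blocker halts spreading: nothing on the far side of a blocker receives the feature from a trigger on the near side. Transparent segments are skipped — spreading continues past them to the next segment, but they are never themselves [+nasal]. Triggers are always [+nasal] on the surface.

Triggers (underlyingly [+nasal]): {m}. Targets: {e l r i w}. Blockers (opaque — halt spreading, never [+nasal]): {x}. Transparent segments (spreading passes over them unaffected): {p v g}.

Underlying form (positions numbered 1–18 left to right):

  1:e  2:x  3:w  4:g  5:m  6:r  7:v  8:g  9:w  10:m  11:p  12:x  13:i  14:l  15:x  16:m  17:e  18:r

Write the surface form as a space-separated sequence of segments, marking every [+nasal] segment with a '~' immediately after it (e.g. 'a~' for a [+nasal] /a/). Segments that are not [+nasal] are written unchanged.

e x w~ g m~ r~ v g w~ m~ p x i l x m~ e r

From /m/ at 5 leftward: 4 /g/ transparent; 3 /w/ → [+nasal]; 2 /x/ blocks.
From /m/ at 10 leftward: 9 /w/ → [+nasal]; 8 /g/ transparent; 7 /v/ transparent; 6 /r/ → [+nasal]; 5 /m/ is itself a trigger — this domain ends here.
From /m/ at 16 leftward: 15 /x/ blocks.
Targets with no active source: positions 1 13 14 17 18 stay [-nasal].
[+nasal] positions on the surface: 3 5 6 9 10 16.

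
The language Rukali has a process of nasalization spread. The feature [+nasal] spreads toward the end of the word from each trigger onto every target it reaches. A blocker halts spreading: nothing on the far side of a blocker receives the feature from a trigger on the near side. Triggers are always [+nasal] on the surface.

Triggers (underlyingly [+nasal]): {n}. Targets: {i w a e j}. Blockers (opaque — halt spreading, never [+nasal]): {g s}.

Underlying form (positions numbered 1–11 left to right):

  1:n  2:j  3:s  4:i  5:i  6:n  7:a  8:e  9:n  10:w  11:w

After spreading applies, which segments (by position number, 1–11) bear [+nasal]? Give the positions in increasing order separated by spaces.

1 2 6 7 8 9 10 11

From /n/ at 1 rightward: 2 /j/ → [+nasal]; 3 /s/ blocks.
From /n/ at 6 rightward: 7 /a/ → [+nasal]; 8 /e/ → [+nasal]; 9 /n/ is itself a trigger — this domain ends here.
From /n/ at 9 rightward: 10 /w/ → [+nasal]; 11 /w/ → [+nasal]; word edge.
Targets with no active source: positions 4 5 stay [-nasal].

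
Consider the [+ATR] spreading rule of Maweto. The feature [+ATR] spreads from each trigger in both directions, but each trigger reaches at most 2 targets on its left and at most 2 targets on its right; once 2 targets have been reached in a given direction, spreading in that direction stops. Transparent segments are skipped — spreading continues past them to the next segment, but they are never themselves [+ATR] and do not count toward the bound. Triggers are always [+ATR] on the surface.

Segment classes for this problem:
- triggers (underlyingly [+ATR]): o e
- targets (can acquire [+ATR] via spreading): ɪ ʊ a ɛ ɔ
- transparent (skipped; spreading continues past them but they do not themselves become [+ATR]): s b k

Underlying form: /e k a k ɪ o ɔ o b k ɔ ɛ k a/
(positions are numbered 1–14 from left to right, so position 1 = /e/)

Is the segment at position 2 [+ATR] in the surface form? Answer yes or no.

From /e/ at 1 rightward: 2 /k/ transparent; 3 /a/ → [+ATR]; 4 /k/ transparent; 5 /ɪ/ → [+ATR]; bound reached.
From /e/ at 1 leftward: word edge.
From /o/ at 6 rightward: 7 /ɔ/ → [+ATR]; 8 /o/ is itself a trigger — this domain ends here.
From /o/ at 6 leftward: 5 /ɪ/ → [+ATR]; 4 /k/ transparent; 3 /a/ → [+ATR]; bound reached.
From /o/ at 8 rightward: 9 /b/ transparent; 10 /k/ transparent; 11 /ɔ/ → [+ATR]; 12 /ɛ/ → [+ATR]; bound reached.
From /o/ at 8 leftward: 7 /ɔ/ → [+ATR]; 6 /o/ is itself a trigger — this domain ends here.
Target with no active source: position 14 stays [-ATR].
[+ATR] positions on the surface: 1 3 5 6 7 8 11 12.

no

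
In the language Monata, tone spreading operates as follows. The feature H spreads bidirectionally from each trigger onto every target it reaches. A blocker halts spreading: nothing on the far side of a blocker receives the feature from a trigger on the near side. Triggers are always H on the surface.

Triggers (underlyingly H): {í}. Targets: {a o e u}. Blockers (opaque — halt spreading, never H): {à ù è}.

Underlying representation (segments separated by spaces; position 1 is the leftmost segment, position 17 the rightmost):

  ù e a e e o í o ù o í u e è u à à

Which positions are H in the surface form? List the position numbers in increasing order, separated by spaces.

From /í/ at 7 rightward: 8 /o/ → H; 9 /ù/ blocks.
From /í/ at 7 leftward: 6 /o/ → H; 5 /e/ → H; 4 /e/ → H; 3 /a/ → H; 2 /e/ → H; 1 /ù/ blocks.
From /í/ at 11 rightward: 12 /u/ → H; 13 /e/ → H; 14 /è/ blocks.
From /í/ at 11 leftward: 10 /o/ → H; 9 /ù/ blocks.
Target with no active source: position 15 stays [-high tone].

2 3 4 5 6 7 8 10 11 12 13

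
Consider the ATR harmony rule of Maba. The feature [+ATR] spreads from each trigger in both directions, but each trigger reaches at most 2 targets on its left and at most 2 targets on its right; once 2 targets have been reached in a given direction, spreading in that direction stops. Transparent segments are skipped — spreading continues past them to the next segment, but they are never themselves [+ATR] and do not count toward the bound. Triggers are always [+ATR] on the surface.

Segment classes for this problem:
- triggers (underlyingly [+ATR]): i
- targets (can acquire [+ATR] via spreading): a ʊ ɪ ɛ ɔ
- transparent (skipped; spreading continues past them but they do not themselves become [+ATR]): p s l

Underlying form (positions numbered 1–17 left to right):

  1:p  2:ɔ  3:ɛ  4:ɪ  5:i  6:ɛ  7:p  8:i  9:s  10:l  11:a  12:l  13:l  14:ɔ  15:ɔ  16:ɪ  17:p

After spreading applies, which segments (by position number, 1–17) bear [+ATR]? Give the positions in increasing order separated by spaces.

From /i/ at 5 rightward: 6 /ɛ/ → [+ATR]; 7 /p/ transparent; 8 /i/ is itself a trigger — this domain ends here.
From /i/ at 5 leftward: 4 /ɪ/ → [+ATR]; 3 /ɛ/ → [+ATR]; bound reached.
From /i/ at 8 rightward: 9 /s/ transparent; 10 /l/ transparent; 11 /a/ → [+ATR]; 12 /l/ transparent; 13 /l/ transparent; 14 /ɔ/ → [+ATR]; bound reached.
From /i/ at 8 leftward: 7 /p/ transparent; 6 /ɛ/ → [+ATR]; 5 /i/ is itself a trigger — this domain ends here.
Targets with no active source: positions 2 15 16 stay [-ATR].

3 4 5 6 8 11 14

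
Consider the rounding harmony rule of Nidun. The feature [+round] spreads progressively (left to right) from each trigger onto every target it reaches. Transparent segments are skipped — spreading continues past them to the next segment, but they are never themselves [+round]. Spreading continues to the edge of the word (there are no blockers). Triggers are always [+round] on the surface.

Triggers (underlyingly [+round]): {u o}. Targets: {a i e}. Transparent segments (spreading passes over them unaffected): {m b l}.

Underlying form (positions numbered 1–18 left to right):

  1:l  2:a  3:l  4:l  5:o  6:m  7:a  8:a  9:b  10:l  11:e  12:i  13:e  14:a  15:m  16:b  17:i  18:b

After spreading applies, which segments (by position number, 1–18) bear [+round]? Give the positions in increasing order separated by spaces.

5 7 8 11 12 13 14 17

From /o/ at 5 rightward: 6 /m/ transparent; 7 /a/ → [+round]; 8 /a/ → [+round]; 9 /b/ transparent; 10 /l/ transparent; 11 /e/ → [+round]; 12 /i/ → [+round]; 13 /e/ → [+round]; 14 /a/ → [+round]; 15 /m/ transparent; 16 /b/ transparent; 17 /i/ → [+round]; 18 /b/ transparent; word edge.
Target with no active source: position 2 stays [-round].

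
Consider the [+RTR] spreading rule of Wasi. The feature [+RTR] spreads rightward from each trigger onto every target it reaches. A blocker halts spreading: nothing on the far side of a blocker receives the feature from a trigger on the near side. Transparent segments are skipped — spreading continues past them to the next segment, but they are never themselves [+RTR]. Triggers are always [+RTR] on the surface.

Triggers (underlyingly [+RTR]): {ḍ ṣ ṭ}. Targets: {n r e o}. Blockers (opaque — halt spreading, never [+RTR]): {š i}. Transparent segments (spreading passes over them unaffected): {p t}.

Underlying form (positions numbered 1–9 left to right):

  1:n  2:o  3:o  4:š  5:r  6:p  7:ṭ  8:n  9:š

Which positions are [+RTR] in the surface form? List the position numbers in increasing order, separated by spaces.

From /ṭ/ at 7 rightward: 8 /n/ → [+RTR]; 9 /š/ blocks.
Targets with no active source: positions 1 2 3 5 stay [-emphatic].

7 8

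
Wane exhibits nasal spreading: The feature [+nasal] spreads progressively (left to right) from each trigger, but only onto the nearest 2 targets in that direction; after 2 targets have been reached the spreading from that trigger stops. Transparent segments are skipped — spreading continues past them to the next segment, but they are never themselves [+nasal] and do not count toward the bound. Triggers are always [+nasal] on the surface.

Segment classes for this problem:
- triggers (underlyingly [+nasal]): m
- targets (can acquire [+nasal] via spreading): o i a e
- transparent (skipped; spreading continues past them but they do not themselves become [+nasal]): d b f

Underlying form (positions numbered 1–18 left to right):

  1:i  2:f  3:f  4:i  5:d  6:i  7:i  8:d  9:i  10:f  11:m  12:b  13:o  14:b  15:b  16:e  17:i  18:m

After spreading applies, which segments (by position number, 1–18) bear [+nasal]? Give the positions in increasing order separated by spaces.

From /m/ at 11 rightward: 12 /b/ transparent; 13 /o/ → [+nasal]; 14 /b/ transparent; 15 /b/ transparent; 16 /e/ → [+nasal]; bound reached.
From /m/ at 18 rightward: word edge.
Targets with no active source: positions 1 4 6 7 9 17 stay [-nasal].

11 13 16 18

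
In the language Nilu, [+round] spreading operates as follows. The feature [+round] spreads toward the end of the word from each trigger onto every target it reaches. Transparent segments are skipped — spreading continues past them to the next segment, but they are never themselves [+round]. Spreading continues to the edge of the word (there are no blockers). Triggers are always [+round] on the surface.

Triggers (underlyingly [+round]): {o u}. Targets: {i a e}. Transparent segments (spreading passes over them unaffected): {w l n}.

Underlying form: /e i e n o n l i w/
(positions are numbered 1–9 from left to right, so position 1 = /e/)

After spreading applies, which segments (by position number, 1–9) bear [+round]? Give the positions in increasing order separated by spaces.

From /o/ at 5 rightward: 6 /n/ transparent; 7 /l/ transparent; 8 /i/ → [+round]; 9 /w/ transparent; word edge.
Targets with no active source: positions 1 2 3 stay [-round].

5 8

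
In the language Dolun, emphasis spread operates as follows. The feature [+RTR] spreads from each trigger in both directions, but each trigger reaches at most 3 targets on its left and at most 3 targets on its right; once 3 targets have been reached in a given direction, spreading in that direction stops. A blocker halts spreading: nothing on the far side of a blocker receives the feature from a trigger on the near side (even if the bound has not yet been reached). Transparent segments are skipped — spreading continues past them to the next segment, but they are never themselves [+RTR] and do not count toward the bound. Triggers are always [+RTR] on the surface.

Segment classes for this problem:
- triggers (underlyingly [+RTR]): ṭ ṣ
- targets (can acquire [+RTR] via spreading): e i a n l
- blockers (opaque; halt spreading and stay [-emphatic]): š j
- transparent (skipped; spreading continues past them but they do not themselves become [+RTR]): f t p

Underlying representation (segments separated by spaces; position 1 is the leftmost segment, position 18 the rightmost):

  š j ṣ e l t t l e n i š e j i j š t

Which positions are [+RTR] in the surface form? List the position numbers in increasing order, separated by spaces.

From /ṣ/ at 3 rightward: 4 /e/ → [+RTR]; 5 /l/ → [+RTR]; 6 /t/ transparent; 7 /t/ transparent; 8 /l/ → [+RTR]; bound reached.
From /ṣ/ at 3 leftward: 2 /j/ blocks.
Targets with no active source: positions 9 10 11 13 15 stay [-emphatic].

3 4 5 8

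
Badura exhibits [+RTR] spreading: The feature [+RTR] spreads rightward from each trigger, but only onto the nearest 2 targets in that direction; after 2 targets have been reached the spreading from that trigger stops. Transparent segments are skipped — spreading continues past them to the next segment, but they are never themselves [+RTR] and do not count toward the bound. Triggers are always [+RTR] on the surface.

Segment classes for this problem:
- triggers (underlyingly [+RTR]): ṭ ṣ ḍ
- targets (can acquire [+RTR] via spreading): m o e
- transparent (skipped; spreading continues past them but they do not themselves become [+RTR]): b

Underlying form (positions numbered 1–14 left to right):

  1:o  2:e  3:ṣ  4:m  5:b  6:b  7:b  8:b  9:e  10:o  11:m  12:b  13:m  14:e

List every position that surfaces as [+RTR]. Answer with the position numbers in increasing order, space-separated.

3 4 9

From /ṣ/ at 3 rightward: 4 /m/ → [+RTR]; 5 /b/ transparent; 6 /b/ transparent; 7 /b/ transparent; 8 /b/ transparent; 9 /e/ → [+RTR]; bound reached.
Targets with no active source: positions 1 2 10 11 13 14 stay [-emphatic].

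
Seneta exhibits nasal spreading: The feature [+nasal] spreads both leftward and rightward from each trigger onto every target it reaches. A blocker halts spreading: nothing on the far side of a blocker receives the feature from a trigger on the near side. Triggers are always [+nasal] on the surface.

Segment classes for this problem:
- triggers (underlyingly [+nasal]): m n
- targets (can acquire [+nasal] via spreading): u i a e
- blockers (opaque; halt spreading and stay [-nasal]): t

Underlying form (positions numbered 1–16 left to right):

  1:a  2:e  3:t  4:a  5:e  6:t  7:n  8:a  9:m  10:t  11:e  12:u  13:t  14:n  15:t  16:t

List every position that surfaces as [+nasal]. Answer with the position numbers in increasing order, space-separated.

7 8 9 14

From /n/ at 7 rightward: 8 /a/ → [+nasal]; 9 /m/ is itself a trigger — this domain ends here.
From /n/ at 7 leftward: 6 /t/ blocks.
From /m/ at 9 rightward: 10 /t/ blocks.
From /m/ at 9 leftward: 8 /a/ → [+nasal]; 7 /n/ is itself a trigger — this domain ends here.
From /n/ at 14 rightward: 15 /t/ blocks.
From /n/ at 14 leftward: 13 /t/ blocks.
Targets with no active source: positions 1 2 4 5 11 12 stay [-nasal].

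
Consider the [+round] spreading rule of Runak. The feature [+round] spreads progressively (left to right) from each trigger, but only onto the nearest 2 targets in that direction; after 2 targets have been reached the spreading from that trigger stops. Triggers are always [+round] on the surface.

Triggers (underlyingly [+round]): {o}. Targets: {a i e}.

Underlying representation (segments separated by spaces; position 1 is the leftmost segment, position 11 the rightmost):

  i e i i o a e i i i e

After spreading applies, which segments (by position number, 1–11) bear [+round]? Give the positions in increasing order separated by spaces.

5 6 7

From /o/ at 5 rightward: 6 /a/ → [+round]; 7 /e/ → [+round]; bound reached.
Targets with no active source: positions 1 2 3 4 8 9 10 11 stay [-round].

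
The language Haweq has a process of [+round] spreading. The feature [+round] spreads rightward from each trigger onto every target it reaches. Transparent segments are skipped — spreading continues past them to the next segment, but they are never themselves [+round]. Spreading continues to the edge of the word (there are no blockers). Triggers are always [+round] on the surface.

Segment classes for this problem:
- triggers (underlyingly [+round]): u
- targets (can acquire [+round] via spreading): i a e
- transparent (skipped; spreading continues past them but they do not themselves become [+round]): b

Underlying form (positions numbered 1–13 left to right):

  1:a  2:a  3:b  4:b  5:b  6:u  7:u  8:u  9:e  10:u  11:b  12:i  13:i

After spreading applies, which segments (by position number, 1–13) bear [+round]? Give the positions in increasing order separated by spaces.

From /u/ at 6 rightward: 7 /u/ is itself a trigger — this domain ends here.
From /u/ at 7 rightward: 8 /u/ is itself a trigger — this domain ends here.
From /u/ at 8 rightward: 9 /e/ → [+round]; 10 /u/ is itself a trigger — this domain ends here.
From /u/ at 10 rightward: 11 /b/ transparent; 12 /i/ → [+round]; 13 /i/ → [+round]; word edge.
Targets with no active source: positions 1 2 stay [-round].

6 7 8 9 10 12 13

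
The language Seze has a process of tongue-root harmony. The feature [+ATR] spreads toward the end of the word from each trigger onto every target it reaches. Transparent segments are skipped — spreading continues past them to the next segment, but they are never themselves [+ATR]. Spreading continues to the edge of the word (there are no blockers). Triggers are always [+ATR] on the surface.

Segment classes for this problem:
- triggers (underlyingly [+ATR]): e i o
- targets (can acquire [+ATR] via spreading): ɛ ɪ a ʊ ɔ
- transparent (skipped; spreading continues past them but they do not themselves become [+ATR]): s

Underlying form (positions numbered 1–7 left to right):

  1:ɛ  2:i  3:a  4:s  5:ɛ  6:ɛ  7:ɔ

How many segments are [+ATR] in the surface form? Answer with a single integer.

From /i/ at 2 rightward: 3 /a/ → [+ATR]; 4 /s/ transparent; 5 /ɛ/ → [+ATR]; 6 /ɛ/ → [+ATR]; 7 /ɔ/ → [+ATR]; word edge.
Target with no active source: position 1 stays [-ATR].
[+ATR] positions on the surface: 2 3 5 6 7.

5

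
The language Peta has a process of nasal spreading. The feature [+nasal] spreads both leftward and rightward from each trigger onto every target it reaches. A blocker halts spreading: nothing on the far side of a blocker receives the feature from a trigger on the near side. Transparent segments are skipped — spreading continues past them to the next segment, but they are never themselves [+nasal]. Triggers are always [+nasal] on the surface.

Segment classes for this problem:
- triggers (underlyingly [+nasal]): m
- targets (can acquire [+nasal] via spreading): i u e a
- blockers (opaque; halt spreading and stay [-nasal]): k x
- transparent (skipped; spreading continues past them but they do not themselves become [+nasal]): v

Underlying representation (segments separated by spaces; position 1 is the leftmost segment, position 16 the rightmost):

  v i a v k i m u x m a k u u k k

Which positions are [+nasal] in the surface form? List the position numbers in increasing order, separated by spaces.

6 7 8 10 11

From /m/ at 7 rightward: 8 /u/ → [+nasal]; 9 /x/ blocks.
From /m/ at 7 leftward: 6 /i/ → [+nasal]; 5 /k/ blocks.
From /m/ at 10 rightward: 11 /a/ → [+nasal]; 12 /k/ blocks.
From /m/ at 10 leftward: 9 /x/ blocks.
Targets with no active source: positions 2 3 13 14 stay [-nasal].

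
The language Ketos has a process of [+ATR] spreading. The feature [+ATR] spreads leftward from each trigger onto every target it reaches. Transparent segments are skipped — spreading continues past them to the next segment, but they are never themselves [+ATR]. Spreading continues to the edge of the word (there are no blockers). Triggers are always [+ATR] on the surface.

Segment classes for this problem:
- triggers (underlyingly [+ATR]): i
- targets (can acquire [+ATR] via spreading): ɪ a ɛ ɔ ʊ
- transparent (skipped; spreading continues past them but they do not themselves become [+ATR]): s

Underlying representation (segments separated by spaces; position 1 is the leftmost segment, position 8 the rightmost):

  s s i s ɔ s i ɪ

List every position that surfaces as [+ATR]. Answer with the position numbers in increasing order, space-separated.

3 5 7

From /i/ at 3 leftward: 2 /s/ transparent; 1 /s/ transparent; word edge.
From /i/ at 7 leftward: 6 /s/ transparent; 5 /ɔ/ → [+ATR]; 4 /s/ transparent; 3 /i/ is itself a trigger — this domain ends here.
Target with no active source: position 8 stays [-ATR].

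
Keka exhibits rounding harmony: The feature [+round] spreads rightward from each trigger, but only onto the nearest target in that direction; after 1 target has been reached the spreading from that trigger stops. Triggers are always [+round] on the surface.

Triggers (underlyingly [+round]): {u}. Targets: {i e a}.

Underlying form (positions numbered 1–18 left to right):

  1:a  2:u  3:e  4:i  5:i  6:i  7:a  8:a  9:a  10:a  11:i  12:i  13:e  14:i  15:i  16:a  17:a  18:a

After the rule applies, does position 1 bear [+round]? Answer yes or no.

From /u/ at 2 rightward: 3 /e/ → [+round]; bound reached.
Targets with no active source: positions 1 4 5 6 7 8 9 10 11 12 13 14 15 16 17 18 stay [-round].
[+round] positions on the surface: 2 3.

no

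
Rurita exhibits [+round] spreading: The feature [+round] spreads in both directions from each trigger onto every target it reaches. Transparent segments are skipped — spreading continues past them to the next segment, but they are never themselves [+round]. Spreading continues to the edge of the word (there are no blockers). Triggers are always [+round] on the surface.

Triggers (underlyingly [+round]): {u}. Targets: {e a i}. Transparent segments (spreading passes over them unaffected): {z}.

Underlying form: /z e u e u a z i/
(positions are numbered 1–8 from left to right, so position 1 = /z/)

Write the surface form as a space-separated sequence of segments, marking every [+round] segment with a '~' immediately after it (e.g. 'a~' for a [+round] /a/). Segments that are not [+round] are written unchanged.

From /u/ at 3 rightward: 4 /e/ → [+round]; 5 /u/ is itself a trigger — this domain ends here.
From /u/ at 3 leftward: 2 /e/ → [+round]; 1 /z/ transparent; word edge.
From /u/ at 5 rightward: 6 /a/ → [+round]; 7 /z/ transparent; 8 /i/ → [+round]; word edge.
From /u/ at 5 leftward: 4 /e/ → [+round]; 3 /u/ is itself a trigger — this domain ends here.
[+round] positions on the surface: 2 3 4 5 6 8.

z e~ u~ e~ u~ a~ z i~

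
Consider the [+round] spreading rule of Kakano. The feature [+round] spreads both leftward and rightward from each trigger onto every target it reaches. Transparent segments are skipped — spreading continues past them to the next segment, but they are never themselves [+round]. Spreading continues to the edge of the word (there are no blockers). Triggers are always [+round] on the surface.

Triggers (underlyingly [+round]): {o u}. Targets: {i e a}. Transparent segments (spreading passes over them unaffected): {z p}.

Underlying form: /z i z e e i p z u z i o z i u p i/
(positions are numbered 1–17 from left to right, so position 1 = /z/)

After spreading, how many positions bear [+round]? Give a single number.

10

From /u/ at 9 rightward: 10 /z/ transparent; 11 /i/ → [+round]; 12 /o/ is itself a trigger — this domain ends here.
From /u/ at 9 leftward: 8 /z/ transparent; 7 /p/ transparent; 6 /i/ → [+round]; 5 /e/ → [+round]; 4 /e/ → [+round]; 3 /z/ transparent; 2 /i/ → [+round]; 1 /z/ transparent; word edge.
From /o/ at 12 rightward: 13 /z/ transparent; 14 /i/ → [+round]; 15 /u/ is itself a trigger — this domain ends here.
From /o/ at 12 leftward: 11 /i/ → [+round]; 10 /z/ transparent; 9 /u/ is itself a trigger — this domain ends here.
From /u/ at 15 rightward: 16 /p/ transparent; 17 /i/ → [+round]; word edge.
From /u/ at 15 leftward: 14 /i/ → [+round]; 13 /z/ transparent; 12 /o/ is itself a trigger — this domain ends here.
[+round] positions on the surface: 2 4 5 6 9 11 12 14 15 17.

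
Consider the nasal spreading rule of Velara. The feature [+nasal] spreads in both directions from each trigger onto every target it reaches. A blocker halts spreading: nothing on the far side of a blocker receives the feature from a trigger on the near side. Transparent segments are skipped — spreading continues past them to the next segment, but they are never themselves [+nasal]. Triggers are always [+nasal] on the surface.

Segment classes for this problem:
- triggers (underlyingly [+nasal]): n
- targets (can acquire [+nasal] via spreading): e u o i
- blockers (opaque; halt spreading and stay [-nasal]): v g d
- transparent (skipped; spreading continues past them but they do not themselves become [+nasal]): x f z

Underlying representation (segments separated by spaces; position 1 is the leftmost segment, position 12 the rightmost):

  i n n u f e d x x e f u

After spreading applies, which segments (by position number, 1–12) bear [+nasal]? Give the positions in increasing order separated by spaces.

1 2 3 4 6

From /n/ at 2 rightward: 3 /n/ is itself a trigger — this domain ends here.
From /n/ at 2 leftward: 1 /i/ → [+nasal]; word edge.
From /n/ at 3 rightward: 4 /u/ → [+nasal]; 5 /f/ transparent; 6 /e/ → [+nasal]; 7 /d/ blocks.
From /n/ at 3 leftward: 2 /n/ is itself a trigger — this domain ends here.
Targets with no active source: positions 10 12 stay [-nasal].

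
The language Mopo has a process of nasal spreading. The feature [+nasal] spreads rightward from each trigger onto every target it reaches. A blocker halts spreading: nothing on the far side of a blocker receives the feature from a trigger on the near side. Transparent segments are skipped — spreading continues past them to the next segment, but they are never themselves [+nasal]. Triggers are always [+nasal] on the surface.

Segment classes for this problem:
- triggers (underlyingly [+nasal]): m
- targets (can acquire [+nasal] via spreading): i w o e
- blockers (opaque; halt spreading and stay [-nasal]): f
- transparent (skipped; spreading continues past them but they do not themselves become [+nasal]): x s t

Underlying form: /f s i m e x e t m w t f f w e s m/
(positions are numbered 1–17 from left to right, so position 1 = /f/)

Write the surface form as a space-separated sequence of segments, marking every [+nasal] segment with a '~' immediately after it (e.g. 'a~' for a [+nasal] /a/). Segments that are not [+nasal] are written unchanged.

f s i m~ e~ x e~ t m~ w~ t f f w e s m~

From /m/ at 4 rightward: 5 /e/ → [+nasal]; 6 /x/ transparent; 7 /e/ → [+nasal]; 8 /t/ transparent; 9 /m/ is itself a trigger — this domain ends here.
From /m/ at 9 rightward: 10 /w/ → [+nasal]; 11 /t/ transparent; 12 /f/ blocks.
From /m/ at 17 rightward: word edge.
Targets with no active source: positions 3 14 15 stay [-nasal].
[+nasal] positions on the surface: 4 5 7 9 10 17.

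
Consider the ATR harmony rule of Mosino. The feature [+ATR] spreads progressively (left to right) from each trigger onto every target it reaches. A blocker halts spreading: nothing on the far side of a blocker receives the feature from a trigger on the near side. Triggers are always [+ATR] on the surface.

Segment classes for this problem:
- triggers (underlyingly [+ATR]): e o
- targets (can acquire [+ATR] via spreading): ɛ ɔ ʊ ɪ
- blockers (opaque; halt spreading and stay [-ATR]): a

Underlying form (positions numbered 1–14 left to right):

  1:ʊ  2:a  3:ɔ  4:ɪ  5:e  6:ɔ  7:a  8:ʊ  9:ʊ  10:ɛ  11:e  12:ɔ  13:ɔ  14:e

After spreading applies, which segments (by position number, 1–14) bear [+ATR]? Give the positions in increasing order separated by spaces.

From /e/ at 5 rightward: 6 /ɔ/ → [+ATR]; 7 /a/ blocks.
From /e/ at 11 rightward: 12 /ɔ/ → [+ATR]; 13 /ɔ/ → [+ATR]; 14 /e/ is itself a trigger — this domain ends here.
From /e/ at 14 rightward: word edge.
Targets with no active source: positions 1 3 4 8 9 10 stay [-ATR].

5 6 11 12 13 14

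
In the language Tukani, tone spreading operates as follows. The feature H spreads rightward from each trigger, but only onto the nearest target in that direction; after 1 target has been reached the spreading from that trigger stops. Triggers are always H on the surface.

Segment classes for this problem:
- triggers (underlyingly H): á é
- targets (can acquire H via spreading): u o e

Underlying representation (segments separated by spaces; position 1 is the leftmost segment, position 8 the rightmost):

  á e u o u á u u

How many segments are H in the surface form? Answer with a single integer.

4

From /á/ at 1 rightward: 2 /e/ → H; bound reached.
From /á/ at 6 rightward: 7 /u/ → H; bound reached.
Targets with no active source: positions 3 4 5 8 stay [-high tone].
H positions on the surface: 1 2 6 7.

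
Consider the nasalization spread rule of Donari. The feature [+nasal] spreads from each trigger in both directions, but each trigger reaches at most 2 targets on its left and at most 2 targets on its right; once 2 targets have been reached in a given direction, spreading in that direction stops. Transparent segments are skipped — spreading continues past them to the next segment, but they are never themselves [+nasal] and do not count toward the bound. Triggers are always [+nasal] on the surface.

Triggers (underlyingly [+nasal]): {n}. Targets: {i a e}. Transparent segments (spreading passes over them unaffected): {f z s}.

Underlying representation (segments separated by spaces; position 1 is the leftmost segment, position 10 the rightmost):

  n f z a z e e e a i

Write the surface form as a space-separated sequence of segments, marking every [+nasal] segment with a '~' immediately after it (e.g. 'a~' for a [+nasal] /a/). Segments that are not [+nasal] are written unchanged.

From /n/ at 1 rightward: 2 /f/ transparent; 3 /z/ transparent; 4 /a/ → [+nasal]; 5 /z/ transparent; 6 /e/ → [+nasal]; bound reached.
From /n/ at 1 leftward: word edge.
Targets with no active source: positions 7 8 9 10 stay [-nasal].
[+nasal] positions on the surface: 1 4 6.

n~ f z a~ z e~ e e a i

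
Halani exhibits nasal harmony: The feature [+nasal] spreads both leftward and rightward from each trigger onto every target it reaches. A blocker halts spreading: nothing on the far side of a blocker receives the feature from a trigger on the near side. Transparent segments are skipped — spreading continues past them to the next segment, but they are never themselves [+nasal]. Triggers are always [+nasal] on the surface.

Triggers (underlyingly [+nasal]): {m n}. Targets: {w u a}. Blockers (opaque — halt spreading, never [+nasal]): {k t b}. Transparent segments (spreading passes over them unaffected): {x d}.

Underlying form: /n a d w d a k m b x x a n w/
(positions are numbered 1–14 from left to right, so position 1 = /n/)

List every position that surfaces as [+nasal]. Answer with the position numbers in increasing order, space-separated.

From /n/ at 1 rightward: 2 /a/ → [+nasal]; 3 /d/ transparent; 4 /w/ → [+nasal]; 5 /d/ transparent; 6 /a/ → [+nasal]; 7 /k/ blocks.
From /n/ at 1 leftward: word edge.
From /m/ at 8 rightward: 9 /b/ blocks.
From /m/ at 8 leftward: 7 /k/ blocks.
From /n/ at 13 rightward: 14 /w/ → [+nasal]; word edge.
From /n/ at 13 leftward: 12 /a/ → [+nasal]; 11 /x/ transparent; 10 /x/ transparent; 9 /b/ blocks.

1 2 4 6 8 12 13 14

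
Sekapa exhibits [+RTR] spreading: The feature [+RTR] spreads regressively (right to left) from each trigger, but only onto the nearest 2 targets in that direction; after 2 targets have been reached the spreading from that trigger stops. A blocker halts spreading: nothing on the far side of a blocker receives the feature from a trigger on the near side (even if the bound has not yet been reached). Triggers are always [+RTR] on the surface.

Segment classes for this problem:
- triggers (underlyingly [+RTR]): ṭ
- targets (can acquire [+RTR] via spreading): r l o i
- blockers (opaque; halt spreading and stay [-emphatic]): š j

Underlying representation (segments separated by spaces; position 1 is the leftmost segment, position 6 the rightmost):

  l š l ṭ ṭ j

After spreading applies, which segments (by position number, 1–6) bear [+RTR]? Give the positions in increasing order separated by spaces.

From /ṭ/ at 4 leftward: 3 /l/ → [+RTR]; 2 /š/ blocks.
From /ṭ/ at 5 leftward: 4 /ṭ/ is itself a trigger — this domain ends here.
Target with no active source: position 1 stays [-emphatic].

3 4 5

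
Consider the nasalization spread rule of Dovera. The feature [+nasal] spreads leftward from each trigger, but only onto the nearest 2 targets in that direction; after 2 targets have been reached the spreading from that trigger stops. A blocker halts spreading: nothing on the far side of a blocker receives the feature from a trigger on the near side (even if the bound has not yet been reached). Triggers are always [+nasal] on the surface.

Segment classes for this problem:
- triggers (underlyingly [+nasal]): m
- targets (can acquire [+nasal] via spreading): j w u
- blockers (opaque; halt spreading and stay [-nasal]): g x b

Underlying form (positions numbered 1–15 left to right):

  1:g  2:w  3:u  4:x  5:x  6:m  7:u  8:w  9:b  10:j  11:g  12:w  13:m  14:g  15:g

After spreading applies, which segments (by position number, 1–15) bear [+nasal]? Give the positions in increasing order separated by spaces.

From /m/ at 6 leftward: 5 /x/ blocks.
From /m/ at 13 leftward: 12 /w/ → [+nasal]; 11 /g/ blocks.
Targets with no active source: positions 2 3 7 8 10 stay [-nasal].

6 12 13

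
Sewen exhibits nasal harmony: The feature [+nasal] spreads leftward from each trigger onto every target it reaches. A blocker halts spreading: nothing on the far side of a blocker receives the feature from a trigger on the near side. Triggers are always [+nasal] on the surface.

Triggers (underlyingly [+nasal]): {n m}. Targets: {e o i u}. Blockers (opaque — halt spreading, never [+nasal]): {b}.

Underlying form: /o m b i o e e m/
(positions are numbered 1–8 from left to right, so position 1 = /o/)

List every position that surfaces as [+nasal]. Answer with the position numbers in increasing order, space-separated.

From /m/ at 2 leftward: 1 /o/ → [+nasal]; word edge.
From /m/ at 8 leftward: 7 /e/ → [+nasal]; 6 /e/ → [+nasal]; 5 /o/ → [+nasal]; 4 /i/ → [+nasal]; 3 /b/ blocks.

1 2 4 5 6 7 8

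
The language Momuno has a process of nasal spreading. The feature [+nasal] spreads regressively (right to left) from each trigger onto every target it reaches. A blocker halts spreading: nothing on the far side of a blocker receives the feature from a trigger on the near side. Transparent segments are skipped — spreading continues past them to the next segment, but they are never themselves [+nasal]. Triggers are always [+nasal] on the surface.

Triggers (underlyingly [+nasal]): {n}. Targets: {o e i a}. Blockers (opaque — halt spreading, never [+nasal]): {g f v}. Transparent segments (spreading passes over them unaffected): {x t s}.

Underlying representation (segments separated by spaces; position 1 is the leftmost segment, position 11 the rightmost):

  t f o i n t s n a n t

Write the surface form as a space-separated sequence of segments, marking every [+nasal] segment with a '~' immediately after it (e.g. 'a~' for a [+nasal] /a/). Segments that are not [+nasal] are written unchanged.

t f o~ i~ n~ t s n~ a~ n~ t

From /n/ at 5 leftward: 4 /i/ → [+nasal]; 3 /o/ → [+nasal]; 2 /f/ blocks.
From /n/ at 8 leftward: 7 /s/ transparent; 6 /t/ transparent; 5 /n/ is itself a trigger — this domain ends here.
From /n/ at 10 leftward: 9 /a/ → [+nasal]; 8 /n/ is itself a trigger — this domain ends here.
[+nasal] positions on the surface: 3 4 5 8 9 10.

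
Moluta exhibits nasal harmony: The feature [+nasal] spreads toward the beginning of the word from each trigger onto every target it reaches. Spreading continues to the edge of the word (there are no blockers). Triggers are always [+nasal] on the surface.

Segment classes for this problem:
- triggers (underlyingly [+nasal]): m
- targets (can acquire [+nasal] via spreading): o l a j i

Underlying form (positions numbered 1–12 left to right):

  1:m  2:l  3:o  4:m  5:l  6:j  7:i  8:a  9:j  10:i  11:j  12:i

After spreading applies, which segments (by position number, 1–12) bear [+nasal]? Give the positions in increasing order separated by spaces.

From /m/ at 1 leftward: word edge.
From /m/ at 4 leftward: 3 /o/ → [+nasal]; 2 /l/ → [+nasal]; 1 /m/ is itself a trigger — this domain ends here.
Targets with no active source: positions 5 6 7 8 9 10 11 12 stay [-nasal].

1 2 3 4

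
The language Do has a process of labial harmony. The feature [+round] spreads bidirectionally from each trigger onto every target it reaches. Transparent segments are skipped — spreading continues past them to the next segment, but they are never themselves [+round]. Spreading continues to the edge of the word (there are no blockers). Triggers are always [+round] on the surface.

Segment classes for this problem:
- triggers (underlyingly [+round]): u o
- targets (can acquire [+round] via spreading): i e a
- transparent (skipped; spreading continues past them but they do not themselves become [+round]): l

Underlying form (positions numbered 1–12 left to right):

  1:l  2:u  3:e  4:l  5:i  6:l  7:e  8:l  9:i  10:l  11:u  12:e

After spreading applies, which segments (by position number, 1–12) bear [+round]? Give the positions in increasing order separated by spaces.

2 3 5 7 9 11 12

From /u/ at 2 rightward: 3 /e/ → [+round]; 4 /l/ transparent; 5 /i/ → [+round]; 6 /l/ transparent; 7 /e/ → [+round]; 8 /l/ transparent; 9 /i/ → [+round]; 10 /l/ transparent; 11 /u/ is itself a trigger — this domain ends here.
From /u/ at 2 leftward: 1 /l/ transparent; word edge.
From /u/ at 11 rightward: 12 /e/ → [+round]; word edge.
From /u/ at 11 leftward: 10 /l/ transparent; 9 /i/ → [+round]; 8 /l/ transparent; 7 /e/ → [+round]; 6 /l/ transparent; 5 /i/ → [+round]; 4 /l/ transparent; 3 /e/ → [+round]; 2 /u/ is itself a trigger — this domain ends here.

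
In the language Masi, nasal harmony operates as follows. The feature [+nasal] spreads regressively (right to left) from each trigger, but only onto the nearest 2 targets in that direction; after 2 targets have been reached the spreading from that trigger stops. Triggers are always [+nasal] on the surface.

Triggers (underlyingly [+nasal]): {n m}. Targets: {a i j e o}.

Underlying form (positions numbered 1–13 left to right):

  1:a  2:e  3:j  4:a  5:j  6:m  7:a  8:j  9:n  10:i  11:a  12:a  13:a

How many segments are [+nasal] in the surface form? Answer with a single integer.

6

From /m/ at 6 leftward: 5 /j/ → [+nasal]; 4 /a/ → [+nasal]; bound reached.
From /n/ at 9 leftward: 8 /j/ → [+nasal]; 7 /a/ → [+nasal]; bound reached.
Targets with no active source: positions 1 2 3 10 11 12 13 stay [-nasal].
[+nasal] positions on the surface: 4 5 6 7 8 9.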